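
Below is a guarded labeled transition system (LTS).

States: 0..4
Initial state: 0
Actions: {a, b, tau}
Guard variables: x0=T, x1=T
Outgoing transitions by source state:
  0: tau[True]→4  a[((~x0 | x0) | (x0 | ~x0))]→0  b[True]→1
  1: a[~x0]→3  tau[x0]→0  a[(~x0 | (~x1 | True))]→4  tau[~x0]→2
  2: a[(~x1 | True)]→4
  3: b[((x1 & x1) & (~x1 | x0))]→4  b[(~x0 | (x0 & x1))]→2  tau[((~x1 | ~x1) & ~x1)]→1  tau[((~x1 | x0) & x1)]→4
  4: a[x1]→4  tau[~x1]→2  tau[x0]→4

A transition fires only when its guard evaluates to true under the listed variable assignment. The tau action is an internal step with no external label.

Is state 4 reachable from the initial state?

11 transition(s) survive guard evaluation.
depth 0: {0}
depth 1: {1,4}  total {0,1,4}
Reachable = {0,1,4}
trace reaching 4: tau

Answer: REACHABLE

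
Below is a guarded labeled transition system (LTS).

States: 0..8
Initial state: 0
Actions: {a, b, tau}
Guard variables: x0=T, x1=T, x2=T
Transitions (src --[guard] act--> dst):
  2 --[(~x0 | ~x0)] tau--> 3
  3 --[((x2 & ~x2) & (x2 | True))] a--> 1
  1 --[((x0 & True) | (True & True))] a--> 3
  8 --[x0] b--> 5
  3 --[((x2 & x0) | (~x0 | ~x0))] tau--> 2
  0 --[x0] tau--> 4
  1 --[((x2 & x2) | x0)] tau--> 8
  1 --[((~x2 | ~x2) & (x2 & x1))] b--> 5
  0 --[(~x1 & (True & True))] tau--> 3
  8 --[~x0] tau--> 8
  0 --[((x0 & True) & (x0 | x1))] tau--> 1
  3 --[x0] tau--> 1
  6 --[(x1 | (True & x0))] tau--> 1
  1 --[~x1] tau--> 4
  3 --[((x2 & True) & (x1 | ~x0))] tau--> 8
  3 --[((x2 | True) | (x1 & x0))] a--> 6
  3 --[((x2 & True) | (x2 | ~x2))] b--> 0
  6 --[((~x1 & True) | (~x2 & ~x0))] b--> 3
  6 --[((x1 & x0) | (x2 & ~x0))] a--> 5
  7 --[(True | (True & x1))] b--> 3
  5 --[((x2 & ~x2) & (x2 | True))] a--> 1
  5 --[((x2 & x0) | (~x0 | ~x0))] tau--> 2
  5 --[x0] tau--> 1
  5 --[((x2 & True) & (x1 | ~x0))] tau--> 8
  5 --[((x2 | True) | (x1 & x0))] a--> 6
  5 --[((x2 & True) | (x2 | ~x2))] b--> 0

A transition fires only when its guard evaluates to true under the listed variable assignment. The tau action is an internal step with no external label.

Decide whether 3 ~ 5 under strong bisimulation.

Bisimulation quotient by refinement:
  π0 = {{0,1,2,3,4,5,6,7,8}}
  π1 = {{0},{1,6},{2,4},{3,5},{7,8}}
  π2 = {{0},{1},{2,4},{3,5},{6},{7,8}}
stable after 3 split(s): 6 block(s)
class of 3: {3,5}; class of 5: {3,5}

Answer: BISIMILAR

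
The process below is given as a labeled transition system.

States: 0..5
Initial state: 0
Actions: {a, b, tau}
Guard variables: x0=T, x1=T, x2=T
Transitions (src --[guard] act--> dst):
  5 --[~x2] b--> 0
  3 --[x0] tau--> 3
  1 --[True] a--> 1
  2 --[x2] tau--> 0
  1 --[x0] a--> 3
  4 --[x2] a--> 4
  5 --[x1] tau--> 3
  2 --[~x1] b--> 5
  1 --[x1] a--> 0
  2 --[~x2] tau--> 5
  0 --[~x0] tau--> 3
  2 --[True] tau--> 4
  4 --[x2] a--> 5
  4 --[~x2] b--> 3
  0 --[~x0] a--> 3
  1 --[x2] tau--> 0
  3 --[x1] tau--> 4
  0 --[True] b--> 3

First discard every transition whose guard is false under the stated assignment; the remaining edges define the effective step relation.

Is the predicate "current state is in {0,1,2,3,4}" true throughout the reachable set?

Answer: INVARIANT VIOLATED at state 5

Trace:
Safe = {0,1,2,3,4}
Reachable = {0,3,4,5}
  0: safe
  3: safe
  4: safe
  5: ✗ unsafe
reach 5 via b·tau·a — violates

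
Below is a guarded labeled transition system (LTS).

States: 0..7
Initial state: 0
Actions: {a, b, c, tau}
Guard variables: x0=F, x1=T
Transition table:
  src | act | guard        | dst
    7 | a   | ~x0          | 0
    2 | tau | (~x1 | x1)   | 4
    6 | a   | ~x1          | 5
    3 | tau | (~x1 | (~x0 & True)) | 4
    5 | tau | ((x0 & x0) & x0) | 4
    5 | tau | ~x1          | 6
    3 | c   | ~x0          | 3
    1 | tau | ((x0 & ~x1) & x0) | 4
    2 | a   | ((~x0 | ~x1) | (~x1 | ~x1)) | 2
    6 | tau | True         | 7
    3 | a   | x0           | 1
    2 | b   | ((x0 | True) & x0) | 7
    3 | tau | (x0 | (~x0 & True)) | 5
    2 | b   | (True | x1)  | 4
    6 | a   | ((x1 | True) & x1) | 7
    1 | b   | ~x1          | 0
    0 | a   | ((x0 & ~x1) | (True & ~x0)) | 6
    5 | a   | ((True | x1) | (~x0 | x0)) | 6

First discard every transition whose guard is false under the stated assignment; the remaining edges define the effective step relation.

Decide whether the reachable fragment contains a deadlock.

Answer: DEADLOCK-FREE

Working:
Reachable = {0,6,7}
  0: a→6  [deg 1]
  6: a→7  tau→7  [deg 2]
  7: a→0  [deg 1]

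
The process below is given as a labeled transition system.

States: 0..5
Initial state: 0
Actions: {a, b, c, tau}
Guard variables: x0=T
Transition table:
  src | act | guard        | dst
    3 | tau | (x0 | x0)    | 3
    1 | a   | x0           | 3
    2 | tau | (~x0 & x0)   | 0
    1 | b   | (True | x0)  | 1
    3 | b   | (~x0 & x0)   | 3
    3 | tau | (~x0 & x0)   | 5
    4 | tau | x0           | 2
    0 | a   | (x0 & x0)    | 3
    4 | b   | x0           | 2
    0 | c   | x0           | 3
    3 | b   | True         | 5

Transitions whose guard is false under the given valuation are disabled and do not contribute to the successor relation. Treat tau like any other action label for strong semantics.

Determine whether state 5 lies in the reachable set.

Guard filter leaves 8 enabled edge(s).
depth 0: {0}
depth 1: {3}  cumulative {0,3}
depth 2: {5}  cumulative {0,3,5}
Reachable = {0,3,5}
Path to 5: a·b

Answer: REACHABLE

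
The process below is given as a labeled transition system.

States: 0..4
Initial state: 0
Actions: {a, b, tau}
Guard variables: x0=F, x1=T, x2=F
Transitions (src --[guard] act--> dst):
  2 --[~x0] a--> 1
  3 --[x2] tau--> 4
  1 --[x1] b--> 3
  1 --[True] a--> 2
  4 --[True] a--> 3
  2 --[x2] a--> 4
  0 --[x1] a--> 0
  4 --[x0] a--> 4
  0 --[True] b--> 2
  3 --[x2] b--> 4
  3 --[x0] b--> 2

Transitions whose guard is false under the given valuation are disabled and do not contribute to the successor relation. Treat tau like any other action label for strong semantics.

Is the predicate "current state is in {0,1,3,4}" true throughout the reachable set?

Answer: INVARIANT VIOLATED at state 2

Analysis:
Safe = {0,1,3,4}
Reachable = {0,1,2,3}
  0: ok
  1: ok
  2: outside
  3: ok
witness against invariant: b → 2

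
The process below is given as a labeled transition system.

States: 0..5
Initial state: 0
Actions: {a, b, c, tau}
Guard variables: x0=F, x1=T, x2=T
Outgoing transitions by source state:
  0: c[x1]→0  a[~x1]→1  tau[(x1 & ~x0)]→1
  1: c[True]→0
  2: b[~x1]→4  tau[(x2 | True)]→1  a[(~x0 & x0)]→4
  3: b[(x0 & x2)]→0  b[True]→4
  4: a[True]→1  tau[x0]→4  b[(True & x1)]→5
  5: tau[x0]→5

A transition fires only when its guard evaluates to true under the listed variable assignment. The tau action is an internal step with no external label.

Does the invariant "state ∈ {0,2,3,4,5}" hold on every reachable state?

Answer: INVARIANT VIOLATED at state 1

Analysis:
Safe = {0,2,3,4,5}
R = {0,1}
  0: safe
  1: VIOLATES
counterexample path to 1: tau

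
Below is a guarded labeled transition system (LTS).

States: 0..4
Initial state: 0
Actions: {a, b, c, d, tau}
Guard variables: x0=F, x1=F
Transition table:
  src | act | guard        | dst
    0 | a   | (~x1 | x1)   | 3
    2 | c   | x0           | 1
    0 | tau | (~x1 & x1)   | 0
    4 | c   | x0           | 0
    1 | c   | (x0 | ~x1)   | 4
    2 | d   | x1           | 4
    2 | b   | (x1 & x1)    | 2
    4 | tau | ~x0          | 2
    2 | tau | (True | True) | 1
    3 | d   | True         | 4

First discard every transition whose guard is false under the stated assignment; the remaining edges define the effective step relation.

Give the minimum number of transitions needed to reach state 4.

Breadth-first toward 4:
  depth 0: {0}
  depth 1: {3}
  depth 2: {4}
first hit 4 at d=2 via a·d

Answer: 2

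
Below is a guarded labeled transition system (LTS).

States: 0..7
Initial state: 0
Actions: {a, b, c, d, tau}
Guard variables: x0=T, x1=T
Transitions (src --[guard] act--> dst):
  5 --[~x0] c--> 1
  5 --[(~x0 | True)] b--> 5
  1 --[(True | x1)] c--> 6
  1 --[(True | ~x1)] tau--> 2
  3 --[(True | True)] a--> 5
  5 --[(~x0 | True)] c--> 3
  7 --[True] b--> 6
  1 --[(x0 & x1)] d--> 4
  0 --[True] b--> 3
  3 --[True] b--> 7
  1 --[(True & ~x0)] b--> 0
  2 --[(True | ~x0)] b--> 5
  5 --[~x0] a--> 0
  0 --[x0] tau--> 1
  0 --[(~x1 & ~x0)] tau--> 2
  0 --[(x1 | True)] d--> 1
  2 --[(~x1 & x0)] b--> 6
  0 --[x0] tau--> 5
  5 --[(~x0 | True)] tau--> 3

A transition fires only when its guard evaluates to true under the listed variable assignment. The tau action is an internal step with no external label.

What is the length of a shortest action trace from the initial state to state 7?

Answer: 2

Trace:
Breadth-first toward 7:
  Layer 0: {0}
  Layer 1: {1,3,5}
  Layer 2: {2,4,6,7}
depth(7)=2, e.g. b·b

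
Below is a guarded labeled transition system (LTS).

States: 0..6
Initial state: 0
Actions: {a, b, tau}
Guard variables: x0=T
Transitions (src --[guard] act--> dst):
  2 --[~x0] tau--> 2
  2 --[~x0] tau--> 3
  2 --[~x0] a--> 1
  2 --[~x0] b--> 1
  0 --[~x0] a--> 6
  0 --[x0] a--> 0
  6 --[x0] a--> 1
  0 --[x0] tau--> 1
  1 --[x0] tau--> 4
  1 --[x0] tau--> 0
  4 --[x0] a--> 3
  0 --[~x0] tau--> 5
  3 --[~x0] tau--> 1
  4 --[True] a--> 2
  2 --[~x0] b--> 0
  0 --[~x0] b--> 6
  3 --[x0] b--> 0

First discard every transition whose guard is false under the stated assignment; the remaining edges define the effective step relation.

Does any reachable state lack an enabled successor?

Reach set: {0,1,2,3,4}
  0: a→0  tau→1  [2 exit(s)]
  1: tau→0  tau→4  [2 exit(s)]
  2: ∅  [deadlock]
  3: b→0  [1 exit(s)]
  4: a→2  a→3  [2 exit(s)]
witness 2: tau·tau·a

Answer: DEADLOCK at state 2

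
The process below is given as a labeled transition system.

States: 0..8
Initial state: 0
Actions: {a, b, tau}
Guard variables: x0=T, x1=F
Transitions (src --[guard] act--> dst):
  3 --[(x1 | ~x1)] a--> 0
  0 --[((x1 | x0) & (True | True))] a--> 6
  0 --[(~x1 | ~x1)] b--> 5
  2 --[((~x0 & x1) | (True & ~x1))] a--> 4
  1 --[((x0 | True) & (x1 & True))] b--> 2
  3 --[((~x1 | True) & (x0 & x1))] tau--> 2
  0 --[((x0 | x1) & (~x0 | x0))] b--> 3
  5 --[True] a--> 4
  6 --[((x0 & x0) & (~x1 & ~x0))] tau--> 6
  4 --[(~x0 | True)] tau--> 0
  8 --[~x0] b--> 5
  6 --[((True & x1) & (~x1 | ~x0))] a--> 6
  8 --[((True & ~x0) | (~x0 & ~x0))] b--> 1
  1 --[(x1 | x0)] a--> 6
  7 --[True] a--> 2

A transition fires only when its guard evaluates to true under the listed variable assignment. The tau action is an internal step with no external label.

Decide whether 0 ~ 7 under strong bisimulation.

Answer: NOT BISIMILAR

Trace:
Refine partition for ~:
  P[0] = {{0,1,2,3,4,5,6,7,8}}
  P[1] = {{0},{1,2,3,5,7},{4},{6,8}}
  P[2] = {{0},{1},{2,5},{3},{4},{6,8},{7}}
Fixed point at round 3; 7 class(es).
[0]={0}  [7]={7}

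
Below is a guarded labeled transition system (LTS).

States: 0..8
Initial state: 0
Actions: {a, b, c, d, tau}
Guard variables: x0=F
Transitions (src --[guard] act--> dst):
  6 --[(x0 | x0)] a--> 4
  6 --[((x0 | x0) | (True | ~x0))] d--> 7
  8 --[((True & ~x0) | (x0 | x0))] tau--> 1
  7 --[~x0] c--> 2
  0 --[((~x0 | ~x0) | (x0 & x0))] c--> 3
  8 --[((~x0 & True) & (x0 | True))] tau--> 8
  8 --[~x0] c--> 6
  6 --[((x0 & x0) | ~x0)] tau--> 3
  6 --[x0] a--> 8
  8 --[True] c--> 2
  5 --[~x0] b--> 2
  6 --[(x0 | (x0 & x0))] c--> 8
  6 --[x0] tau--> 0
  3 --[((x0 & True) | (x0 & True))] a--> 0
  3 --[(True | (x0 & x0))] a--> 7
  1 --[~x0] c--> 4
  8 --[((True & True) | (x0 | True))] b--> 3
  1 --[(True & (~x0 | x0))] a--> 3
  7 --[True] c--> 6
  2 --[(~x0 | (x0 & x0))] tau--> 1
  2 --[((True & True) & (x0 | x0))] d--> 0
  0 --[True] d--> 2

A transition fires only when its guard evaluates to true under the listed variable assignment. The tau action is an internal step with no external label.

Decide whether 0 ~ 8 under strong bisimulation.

Answer: NOT BISIMILAR

Trace:
Refine partition for ~:
  round 0: {{0,1,2,3,4,5,6,7,8}}
  round 1: {{0},{1},{2},{3},{4},{5},{6},{7},{8}}
stable after 2 split(s): 9 block(s)
0∈{0}, 8∈{8}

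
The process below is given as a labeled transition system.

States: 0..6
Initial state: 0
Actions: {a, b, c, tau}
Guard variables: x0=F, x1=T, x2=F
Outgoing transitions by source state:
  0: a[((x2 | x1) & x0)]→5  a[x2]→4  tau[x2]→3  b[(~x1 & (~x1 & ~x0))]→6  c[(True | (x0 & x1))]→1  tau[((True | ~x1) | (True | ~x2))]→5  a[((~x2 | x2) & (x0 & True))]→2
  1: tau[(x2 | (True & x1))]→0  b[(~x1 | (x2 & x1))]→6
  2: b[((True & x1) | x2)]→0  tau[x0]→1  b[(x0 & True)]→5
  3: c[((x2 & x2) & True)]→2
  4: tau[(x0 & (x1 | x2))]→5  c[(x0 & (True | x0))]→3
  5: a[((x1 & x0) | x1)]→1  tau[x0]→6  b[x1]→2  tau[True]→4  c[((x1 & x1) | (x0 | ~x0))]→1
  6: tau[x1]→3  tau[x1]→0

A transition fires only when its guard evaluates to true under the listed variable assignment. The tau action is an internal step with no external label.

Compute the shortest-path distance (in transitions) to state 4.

Answer: 2

Working:
Breadth-first toward 4:
  L0 = {0}
  L1 = {1,5}
  L2 = {2,4}
4 enters at depth 2; path tau·tau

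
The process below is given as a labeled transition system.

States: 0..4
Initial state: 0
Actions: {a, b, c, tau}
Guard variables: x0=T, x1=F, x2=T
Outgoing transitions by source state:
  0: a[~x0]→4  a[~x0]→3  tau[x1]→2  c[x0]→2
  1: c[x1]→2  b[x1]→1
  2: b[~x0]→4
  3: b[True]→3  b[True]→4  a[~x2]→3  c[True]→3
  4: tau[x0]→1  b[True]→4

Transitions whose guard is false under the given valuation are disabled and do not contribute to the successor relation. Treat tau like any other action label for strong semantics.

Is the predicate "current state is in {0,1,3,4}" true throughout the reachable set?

Allowed set {0,1,3,4}
R = {0,2}
  0: safe
  2: VIOLATES
reach 2 via c — violates

Answer: INVARIANT VIOLATED at state 2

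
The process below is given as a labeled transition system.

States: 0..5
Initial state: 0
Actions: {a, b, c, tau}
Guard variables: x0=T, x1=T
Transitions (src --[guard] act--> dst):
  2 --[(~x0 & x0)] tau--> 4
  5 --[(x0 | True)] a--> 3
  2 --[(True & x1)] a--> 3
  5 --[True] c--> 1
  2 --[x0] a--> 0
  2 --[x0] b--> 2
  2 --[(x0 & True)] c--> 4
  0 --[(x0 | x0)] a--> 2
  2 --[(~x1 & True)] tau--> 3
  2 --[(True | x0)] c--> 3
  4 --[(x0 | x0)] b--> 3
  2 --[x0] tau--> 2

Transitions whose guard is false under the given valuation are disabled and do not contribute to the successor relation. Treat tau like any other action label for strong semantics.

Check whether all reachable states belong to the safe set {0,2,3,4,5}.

Allowed set {0,2,3,4,5}
R = {0,2,3,4}
  0: safe
  2: safe
  3: safe
  4: safe

Answer: INVARIANT HOLDS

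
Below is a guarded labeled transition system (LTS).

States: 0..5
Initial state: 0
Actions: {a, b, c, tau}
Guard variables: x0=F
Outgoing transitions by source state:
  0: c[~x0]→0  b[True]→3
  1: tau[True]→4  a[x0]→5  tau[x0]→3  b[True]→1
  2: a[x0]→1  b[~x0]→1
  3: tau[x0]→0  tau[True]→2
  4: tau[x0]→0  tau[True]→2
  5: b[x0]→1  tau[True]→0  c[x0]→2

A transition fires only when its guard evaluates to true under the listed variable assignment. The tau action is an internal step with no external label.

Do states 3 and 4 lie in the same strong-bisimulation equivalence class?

Answer: BISIMILAR

Trace:
Compute ~ classes (split until stable):
  round 0: {{0,1,2,3,4,5}}
  round 1: {{0},{1},{2},{3,4,5}}
  round 2: {{0},{1},{2},{3,4},{5}}
Fixed point at round 3; 5 class(es).
class of 3: {3,4}; class of 4: {3,4}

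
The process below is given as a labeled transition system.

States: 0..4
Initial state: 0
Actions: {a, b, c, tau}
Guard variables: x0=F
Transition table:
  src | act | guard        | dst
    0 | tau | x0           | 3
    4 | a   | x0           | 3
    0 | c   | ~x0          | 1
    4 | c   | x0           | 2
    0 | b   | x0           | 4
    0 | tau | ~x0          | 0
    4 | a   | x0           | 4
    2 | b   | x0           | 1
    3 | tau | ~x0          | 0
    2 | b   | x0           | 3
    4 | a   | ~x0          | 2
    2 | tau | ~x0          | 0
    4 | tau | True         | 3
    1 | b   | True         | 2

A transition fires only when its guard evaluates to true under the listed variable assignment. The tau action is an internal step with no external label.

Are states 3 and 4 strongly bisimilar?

Refine partition for ~:
  round 0: {{0,1,2,3,4}}
  round 1: {{0},{1},{2,3},{4}}
4 equivalence class(es) (converged in 2)
[3]={2,3}  [4]={4}

Answer: NOT BISIMILAR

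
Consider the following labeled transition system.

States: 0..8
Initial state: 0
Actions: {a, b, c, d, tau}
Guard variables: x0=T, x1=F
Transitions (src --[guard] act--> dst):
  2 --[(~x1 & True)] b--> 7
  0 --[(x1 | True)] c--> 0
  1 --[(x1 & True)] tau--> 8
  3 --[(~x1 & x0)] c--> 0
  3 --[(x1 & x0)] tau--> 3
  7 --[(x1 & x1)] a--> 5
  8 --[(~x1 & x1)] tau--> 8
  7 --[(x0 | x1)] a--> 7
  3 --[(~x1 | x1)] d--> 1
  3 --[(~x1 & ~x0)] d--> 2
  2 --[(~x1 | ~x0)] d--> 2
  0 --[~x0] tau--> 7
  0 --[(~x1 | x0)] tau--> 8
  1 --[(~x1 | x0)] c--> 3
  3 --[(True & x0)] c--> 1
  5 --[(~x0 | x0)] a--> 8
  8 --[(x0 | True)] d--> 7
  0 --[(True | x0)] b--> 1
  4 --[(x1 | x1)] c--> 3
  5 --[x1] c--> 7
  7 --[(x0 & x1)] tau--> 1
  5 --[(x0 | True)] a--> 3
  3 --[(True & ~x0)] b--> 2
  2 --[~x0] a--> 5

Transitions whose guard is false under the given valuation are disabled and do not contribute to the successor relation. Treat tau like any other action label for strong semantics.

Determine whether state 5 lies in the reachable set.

Answer: UNREACHABLE

Trace:
13 transition(s) survive guard evaluation.
Layer 0: {0}
Layer 1: {1,8}  total {0,1,8}
Layer 2: {3,7}  total {0,1,3,7,8}
Reach set: {0,1,3,7,8}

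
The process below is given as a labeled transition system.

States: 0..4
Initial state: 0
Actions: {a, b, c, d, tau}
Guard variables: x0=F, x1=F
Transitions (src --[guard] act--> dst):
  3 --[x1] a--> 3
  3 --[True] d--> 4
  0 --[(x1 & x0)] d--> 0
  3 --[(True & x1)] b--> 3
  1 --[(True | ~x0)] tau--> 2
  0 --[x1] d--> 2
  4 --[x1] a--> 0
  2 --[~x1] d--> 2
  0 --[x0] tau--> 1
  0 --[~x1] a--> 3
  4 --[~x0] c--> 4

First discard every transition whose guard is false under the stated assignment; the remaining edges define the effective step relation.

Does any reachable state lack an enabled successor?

Answer: DEADLOCK-FREE

Analysis:
Reachable = {0,3,4}
  0: a→3  [1 exit(s)]
  3: d→4  [1 exit(s)]
  4: c→4  [1 exit(s)]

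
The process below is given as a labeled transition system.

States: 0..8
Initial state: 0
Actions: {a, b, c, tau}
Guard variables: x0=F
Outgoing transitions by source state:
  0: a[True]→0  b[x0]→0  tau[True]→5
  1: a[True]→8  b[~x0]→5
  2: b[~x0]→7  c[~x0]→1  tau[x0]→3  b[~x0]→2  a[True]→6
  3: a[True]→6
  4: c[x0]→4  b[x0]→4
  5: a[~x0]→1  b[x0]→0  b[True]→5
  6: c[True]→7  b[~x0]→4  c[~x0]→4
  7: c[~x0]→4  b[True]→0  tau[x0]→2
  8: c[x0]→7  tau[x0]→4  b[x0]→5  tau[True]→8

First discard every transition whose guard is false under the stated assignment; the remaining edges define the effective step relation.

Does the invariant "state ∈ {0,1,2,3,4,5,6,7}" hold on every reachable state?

Allowed set {0,1,2,3,4,5,6,7}
Reach set: {0,1,5,8}
  0: ok
  1: ok
  5: ok
  8: VIOLATES
reach 8 via tau·a·a — violates

Answer: INVARIANT VIOLATED at state 8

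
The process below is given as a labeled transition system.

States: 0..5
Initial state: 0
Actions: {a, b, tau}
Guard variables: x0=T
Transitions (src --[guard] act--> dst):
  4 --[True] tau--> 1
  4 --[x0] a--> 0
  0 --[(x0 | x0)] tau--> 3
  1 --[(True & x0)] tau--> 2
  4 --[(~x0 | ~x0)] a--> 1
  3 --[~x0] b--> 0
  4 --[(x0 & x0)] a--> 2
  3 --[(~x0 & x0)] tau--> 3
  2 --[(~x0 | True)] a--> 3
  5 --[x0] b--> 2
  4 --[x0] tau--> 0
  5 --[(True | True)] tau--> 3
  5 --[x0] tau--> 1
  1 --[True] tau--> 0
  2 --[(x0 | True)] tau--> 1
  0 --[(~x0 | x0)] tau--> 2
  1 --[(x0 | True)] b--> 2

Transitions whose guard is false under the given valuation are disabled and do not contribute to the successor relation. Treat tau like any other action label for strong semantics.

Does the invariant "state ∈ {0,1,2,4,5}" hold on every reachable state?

Answer: INVARIANT VIOLATED at state 3

Trace:
Inv-set: {0,1,2,4,5}
R = {0,1,2,3}
  0: ok
  1: ok
  2: ok
  3: ✗ unsafe
counterexample path to 3: tau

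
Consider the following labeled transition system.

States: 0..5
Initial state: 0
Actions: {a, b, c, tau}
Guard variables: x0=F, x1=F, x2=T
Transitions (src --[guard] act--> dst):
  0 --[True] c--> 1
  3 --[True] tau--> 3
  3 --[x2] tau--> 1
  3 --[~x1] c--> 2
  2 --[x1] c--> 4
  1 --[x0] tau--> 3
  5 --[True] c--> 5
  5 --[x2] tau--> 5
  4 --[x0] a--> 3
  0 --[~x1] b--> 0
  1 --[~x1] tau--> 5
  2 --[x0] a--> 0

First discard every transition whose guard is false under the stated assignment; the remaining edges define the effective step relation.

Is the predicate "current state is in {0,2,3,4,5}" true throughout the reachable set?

Answer: INVARIANT VIOLATED at state 1

Analysis:
Inv-set: {0,2,3,4,5}
Reach set: {0,1,5}
  0: ✓
  1: ✗ unsafe
  5: ✓
witness against invariant: c → 1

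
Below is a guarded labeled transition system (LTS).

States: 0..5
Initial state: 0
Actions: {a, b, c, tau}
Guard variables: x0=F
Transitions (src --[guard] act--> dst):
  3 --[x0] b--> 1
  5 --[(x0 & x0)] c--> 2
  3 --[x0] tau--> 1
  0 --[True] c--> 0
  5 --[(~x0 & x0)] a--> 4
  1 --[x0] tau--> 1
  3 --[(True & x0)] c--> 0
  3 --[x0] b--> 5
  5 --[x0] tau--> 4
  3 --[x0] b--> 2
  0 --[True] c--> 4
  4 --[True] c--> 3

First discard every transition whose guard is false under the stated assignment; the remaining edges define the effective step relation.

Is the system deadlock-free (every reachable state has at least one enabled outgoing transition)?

R = {0,3,4}
  0: c→0  c→4  [2 out]
  3: ∅  [no exit]
  4: c→3  [1 out]
Path to 3: c·c

Answer: DEADLOCK at state 3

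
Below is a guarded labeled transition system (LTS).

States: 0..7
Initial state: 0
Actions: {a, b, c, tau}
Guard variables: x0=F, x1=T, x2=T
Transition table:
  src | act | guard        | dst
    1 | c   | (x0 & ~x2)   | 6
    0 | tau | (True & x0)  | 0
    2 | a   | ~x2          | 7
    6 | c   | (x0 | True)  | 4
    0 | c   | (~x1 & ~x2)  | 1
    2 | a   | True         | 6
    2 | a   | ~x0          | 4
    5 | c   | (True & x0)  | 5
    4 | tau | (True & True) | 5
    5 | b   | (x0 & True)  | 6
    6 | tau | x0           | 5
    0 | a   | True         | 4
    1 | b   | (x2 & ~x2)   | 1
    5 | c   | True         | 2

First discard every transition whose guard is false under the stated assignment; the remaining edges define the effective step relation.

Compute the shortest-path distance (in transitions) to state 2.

Layered search for 2:
  depth 0: {0}
  depth 1: {4}
  depth 2: {5}
  depth 3: {2}
depth(2)=3, e.g. a·tau·c

Answer: 3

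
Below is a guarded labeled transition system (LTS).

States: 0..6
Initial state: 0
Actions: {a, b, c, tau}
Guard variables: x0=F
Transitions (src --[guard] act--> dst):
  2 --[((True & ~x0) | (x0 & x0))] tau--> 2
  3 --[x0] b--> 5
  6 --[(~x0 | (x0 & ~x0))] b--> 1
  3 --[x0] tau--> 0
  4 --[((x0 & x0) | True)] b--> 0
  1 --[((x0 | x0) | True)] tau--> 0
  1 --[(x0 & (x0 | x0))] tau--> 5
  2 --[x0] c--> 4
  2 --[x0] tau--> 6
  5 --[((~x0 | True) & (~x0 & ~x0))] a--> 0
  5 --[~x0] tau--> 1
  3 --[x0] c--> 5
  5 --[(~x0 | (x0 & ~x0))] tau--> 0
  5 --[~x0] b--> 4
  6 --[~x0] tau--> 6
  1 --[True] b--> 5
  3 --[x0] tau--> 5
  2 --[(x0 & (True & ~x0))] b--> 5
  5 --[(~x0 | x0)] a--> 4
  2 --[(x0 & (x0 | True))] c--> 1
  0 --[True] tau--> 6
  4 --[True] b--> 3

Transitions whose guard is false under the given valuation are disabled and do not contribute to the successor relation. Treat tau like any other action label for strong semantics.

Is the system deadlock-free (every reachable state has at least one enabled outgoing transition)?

Reach set: {0,1,3,4,5,6}
  0: tau→6  [deg 1]
  1: b→5  tau→0  [deg 2]
  3: ∅  [deadlock]
  4: b→0  b→3  [deg 2]
  5: a→0  a→4  b→4  tau→0  tau→1  [deg 5]
  6: b→1  tau→6  [deg 2]
Path to 3: tau·b·b·a·b

Answer: DEADLOCK at state 3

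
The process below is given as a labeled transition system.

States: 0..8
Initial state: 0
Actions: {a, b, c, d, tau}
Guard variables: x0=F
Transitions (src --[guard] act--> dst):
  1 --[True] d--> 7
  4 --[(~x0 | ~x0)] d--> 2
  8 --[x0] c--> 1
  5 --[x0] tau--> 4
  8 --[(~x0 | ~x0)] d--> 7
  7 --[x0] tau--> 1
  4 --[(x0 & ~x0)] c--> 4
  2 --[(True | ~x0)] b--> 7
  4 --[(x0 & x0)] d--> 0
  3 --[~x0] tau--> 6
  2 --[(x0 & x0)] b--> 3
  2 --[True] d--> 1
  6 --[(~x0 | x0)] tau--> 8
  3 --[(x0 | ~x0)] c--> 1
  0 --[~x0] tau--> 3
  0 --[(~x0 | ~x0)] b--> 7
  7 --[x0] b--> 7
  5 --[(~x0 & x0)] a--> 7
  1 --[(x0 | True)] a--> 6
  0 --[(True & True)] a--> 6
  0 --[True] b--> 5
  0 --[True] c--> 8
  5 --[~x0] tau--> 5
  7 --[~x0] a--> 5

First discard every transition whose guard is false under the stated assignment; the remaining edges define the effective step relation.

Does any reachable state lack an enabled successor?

R = {0,1,3,5,6,7,8}
  0: a→6  b→5  b→7  c→8  tau→3  [deg 5]
  1: a→6  d→7  [deg 2]
  3: c→1  tau→6  [deg 2]
  5: tau→5  [deg 1]
  6: tau→8  [deg 1]
  7: a→5  [deg 1]
  8: d→7  [deg 1]

Answer: DEADLOCK-FREE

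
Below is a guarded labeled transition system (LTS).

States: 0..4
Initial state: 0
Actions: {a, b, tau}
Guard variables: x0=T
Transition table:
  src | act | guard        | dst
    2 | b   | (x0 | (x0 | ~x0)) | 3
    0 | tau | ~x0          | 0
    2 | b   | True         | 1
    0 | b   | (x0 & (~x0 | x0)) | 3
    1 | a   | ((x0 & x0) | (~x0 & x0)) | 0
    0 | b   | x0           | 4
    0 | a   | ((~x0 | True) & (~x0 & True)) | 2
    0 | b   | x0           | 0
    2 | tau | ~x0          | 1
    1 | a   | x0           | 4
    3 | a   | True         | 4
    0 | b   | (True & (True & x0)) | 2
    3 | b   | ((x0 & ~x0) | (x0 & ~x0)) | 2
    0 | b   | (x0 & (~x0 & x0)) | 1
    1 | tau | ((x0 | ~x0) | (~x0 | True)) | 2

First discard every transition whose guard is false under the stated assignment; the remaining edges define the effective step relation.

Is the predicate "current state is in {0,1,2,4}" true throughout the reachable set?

Safe = {0,1,2,4}
Reach set: {0,1,2,3,4}
  0: safe
  1: safe
  2: safe
  3: VIOLATES
  4: safe
reach 3 via b — violates

Answer: INVARIANT VIOLATED at state 3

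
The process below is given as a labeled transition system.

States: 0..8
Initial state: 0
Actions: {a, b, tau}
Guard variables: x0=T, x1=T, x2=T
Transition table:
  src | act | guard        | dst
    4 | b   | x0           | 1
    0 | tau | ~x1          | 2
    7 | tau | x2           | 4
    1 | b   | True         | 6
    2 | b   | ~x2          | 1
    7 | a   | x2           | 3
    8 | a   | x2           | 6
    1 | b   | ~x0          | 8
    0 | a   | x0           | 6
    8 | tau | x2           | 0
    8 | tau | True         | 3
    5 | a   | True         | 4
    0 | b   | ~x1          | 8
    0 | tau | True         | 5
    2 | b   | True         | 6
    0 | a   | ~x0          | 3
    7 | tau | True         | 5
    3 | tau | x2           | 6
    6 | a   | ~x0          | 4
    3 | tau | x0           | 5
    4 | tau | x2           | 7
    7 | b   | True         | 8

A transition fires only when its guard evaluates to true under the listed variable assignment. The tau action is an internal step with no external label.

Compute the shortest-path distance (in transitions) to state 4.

Breadth-first toward 4:
  Layer 0: {0}
  Layer 1: {5,6}
  Layer 2: {4}
depth(4)=2, e.g. tau·a

Answer: 2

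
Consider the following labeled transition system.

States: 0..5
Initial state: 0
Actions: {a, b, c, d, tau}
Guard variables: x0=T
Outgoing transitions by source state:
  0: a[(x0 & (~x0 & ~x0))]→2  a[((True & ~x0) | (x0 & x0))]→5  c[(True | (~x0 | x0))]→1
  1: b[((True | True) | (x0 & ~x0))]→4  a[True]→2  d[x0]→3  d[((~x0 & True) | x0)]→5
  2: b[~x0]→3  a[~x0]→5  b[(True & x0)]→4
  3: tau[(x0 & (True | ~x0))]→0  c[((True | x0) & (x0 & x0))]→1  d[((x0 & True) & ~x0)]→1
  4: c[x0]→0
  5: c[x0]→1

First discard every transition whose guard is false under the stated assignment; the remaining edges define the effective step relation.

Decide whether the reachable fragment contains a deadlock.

Answer: DEADLOCK-FREE

Analysis:
Reachable = {0,1,2,3,4,5}
  0: a→5  c→1  [deg 2]
  1: a→2  b→4  d→3  d→5  [deg 4]
  2: b→4  [deg 1]
  3: c→1  tau→0  [deg 2]
  4: c→0  [deg 1]
  5: c→1  [deg 1]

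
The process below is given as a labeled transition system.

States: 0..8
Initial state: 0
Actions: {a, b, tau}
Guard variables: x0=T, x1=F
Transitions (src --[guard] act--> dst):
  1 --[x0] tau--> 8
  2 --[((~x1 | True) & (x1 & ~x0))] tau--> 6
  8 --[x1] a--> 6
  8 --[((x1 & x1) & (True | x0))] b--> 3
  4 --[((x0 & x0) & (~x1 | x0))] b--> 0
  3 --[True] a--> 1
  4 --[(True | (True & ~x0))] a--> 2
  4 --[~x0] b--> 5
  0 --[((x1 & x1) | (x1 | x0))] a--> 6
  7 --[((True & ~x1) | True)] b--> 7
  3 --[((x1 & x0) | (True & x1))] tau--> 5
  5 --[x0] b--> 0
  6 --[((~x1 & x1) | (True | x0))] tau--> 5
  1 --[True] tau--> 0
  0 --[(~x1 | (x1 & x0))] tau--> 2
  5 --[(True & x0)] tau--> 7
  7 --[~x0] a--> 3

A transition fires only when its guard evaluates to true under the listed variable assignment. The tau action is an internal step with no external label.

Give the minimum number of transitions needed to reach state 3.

Layered search for 3:
  L0 = {0}
  L1 = {2,6}
  L2 = {5}
  L3 = {7}
3 never appears.

Answer: UNREACHABLE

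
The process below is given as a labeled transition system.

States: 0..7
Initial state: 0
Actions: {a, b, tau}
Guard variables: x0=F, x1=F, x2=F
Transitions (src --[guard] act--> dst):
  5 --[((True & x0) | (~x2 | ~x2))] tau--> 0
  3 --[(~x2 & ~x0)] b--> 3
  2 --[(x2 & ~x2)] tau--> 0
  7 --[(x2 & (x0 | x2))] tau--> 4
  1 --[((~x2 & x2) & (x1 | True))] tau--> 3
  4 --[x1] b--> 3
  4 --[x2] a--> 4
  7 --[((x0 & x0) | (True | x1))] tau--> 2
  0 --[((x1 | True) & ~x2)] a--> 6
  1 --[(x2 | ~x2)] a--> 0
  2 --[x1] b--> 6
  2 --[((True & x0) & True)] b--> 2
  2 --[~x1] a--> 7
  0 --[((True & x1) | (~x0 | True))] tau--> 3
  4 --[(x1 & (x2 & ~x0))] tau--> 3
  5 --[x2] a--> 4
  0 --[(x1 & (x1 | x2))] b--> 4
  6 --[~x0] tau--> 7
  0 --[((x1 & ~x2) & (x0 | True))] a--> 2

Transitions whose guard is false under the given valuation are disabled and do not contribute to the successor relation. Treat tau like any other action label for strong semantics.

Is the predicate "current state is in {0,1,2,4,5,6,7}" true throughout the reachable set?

Inv-set: {0,1,2,4,5,6,7}
Reachable = {0,2,3,6,7}
  0: ✓
  2: ✓
  3: ✗ unsafe
  6: ✓
  7: ✓
reach 3 via tau — violates

Answer: INVARIANT VIOLATED at state 3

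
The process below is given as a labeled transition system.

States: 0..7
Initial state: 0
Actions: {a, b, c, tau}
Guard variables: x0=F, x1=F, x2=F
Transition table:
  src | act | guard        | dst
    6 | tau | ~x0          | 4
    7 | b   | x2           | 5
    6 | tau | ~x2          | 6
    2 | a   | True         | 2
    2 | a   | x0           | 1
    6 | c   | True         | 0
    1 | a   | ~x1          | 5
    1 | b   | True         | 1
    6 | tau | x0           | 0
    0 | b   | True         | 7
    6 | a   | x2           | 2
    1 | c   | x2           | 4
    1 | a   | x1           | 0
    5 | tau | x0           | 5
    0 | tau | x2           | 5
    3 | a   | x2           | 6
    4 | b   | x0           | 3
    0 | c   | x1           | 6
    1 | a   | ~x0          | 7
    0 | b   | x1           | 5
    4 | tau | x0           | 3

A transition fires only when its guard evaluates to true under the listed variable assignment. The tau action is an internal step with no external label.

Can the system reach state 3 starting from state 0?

Answer: UNREACHABLE

Analysis:
Guard filter leaves 8 enabled edge(s).
Layer 0: {0}
Layer 1: {7}  now seen {0,7}
R = {0,7}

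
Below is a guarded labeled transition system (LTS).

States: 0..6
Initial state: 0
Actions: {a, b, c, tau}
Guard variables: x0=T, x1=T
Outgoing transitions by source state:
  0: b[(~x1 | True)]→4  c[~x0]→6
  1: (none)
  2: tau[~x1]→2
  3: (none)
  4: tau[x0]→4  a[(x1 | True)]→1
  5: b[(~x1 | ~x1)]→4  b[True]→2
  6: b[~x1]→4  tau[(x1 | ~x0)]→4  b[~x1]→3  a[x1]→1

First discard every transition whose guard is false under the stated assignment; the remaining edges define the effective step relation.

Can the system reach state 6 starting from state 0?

Guard filter leaves 6 enabled edge(s).
depth 0: {0}
depth 1: {4}  total {0,4}
depth 2: {1}  total {0,1,4}
R = {0,1,4}

Answer: UNREACHABLE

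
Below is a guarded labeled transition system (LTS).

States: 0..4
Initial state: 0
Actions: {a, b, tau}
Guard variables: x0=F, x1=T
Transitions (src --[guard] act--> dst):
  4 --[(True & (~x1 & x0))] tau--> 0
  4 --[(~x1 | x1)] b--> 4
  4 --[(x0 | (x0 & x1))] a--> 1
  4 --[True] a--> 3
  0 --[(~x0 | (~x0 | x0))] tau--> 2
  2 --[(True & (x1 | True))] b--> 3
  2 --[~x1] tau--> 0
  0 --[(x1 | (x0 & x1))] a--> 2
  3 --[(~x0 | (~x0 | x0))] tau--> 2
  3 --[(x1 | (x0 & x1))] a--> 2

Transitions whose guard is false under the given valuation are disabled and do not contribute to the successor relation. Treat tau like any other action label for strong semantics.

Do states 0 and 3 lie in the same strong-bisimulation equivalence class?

Answer: BISIMILAR

Analysis:
Bisimulation quotient by refinement:
  π0 = {{0,1,2,3,4}}
  π1 = {{0,3},{1},{2},{4}}
4 equivalence class(es) (converged in 2)
[0]={0,3}  [3]={0,3}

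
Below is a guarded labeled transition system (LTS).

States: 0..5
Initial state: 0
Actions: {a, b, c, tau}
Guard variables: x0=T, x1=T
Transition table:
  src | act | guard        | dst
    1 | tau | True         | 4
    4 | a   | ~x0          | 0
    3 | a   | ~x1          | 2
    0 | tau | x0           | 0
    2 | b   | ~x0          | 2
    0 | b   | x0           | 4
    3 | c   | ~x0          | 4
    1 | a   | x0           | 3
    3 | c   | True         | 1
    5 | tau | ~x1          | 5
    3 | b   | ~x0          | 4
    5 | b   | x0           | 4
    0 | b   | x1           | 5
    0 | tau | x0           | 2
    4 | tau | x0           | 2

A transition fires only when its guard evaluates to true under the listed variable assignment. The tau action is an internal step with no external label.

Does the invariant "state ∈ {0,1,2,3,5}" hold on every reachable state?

Safe = {0,1,2,3,5}
Reachable = {0,2,4,5}
  0: ok
  2: ok
  4: outside
  5: ok
counterexample path to 4: b

Answer: INVARIANT VIOLATED at state 4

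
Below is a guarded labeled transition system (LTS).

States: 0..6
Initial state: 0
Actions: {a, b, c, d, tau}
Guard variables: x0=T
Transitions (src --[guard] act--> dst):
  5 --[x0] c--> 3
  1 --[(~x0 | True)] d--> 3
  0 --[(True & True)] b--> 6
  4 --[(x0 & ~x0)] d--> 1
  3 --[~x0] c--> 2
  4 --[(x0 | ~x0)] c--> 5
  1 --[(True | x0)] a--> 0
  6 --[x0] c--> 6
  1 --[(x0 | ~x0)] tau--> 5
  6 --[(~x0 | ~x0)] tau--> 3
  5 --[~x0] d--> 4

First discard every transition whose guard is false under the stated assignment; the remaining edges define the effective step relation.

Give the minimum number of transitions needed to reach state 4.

BFS to 4:
  Layer 0: {0}
  Layer 1: {6}
4 never appears.

Answer: UNREACHABLE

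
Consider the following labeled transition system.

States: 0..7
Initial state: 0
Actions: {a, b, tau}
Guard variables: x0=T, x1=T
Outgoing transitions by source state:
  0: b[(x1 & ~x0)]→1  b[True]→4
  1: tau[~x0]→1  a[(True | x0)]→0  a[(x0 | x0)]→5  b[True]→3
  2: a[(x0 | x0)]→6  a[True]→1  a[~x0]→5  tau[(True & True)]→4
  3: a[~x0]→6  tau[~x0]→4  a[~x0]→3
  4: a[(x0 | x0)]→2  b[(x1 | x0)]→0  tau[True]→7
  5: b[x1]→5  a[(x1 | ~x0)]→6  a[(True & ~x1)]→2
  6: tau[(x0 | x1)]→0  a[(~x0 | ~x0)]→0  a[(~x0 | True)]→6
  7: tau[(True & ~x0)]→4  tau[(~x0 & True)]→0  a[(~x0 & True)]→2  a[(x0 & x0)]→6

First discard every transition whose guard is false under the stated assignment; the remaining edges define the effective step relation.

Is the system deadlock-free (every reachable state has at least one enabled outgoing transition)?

Reach set: {0,1,2,3,4,5,6,7}
  0: b→4  [1 out]
  1: a→0  a→5  b→3  [3 out]
  2: a→1  a→6  tau→4  [3 out]
  3: ∅  [STUCK]
  4: a→2  b→0  tau→7  [3 out]
  5: a→6  b→5  [2 out]
  6: a→6  tau→0  [2 out]
  7: a→6  [1 out]
Path to 3: b·a·a·b

Answer: DEADLOCK at state 3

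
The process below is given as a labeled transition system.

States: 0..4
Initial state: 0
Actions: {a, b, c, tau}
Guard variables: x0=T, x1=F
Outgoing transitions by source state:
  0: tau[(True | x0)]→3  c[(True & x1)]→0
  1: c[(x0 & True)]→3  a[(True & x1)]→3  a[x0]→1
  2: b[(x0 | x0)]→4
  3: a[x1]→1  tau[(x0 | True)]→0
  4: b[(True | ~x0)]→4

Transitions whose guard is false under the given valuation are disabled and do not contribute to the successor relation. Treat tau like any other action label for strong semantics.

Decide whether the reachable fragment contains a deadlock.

Answer: DEADLOCK-FREE

Trace:
Reachable = {0,3}
  0: tau→3  [deg 1]
  3: tau→0  [deg 1]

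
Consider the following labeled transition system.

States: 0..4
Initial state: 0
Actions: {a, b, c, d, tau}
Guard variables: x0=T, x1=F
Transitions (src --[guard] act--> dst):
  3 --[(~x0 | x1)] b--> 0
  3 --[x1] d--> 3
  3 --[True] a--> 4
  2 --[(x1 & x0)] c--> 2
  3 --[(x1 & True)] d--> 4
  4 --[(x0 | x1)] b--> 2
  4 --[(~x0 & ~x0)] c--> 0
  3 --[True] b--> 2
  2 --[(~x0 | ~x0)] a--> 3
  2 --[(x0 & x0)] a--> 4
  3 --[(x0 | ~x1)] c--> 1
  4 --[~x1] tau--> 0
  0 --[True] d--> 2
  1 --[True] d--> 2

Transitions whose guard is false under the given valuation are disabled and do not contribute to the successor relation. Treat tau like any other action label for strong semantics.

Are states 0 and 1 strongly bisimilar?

Answer: BISIMILAR

Trace:
Compute ~ classes (split until stable):
  round 0: {{0,1,2,3,4}}
  round 1: {{0,1},{2},{3},{4}}
stable after 2 split(s): 4 block(s)
[0]={0,1}  [1]={0,1}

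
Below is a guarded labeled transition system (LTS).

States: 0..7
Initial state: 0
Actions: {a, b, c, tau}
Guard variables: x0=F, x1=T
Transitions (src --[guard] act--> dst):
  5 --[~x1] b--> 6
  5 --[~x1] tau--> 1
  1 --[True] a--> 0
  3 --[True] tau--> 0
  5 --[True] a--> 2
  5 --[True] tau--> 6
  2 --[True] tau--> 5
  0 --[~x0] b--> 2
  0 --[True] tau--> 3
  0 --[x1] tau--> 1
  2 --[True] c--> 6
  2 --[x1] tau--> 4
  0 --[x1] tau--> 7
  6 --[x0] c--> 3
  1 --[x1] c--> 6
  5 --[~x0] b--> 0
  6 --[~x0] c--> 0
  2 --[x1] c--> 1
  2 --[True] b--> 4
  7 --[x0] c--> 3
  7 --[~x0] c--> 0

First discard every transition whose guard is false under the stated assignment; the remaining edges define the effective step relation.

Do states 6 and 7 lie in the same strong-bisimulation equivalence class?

Compute ~ classes (split until stable):
  round 0: {{0,1,2,3,4,5,6,7}}
  round 1: {{0},{1},{2},{3},{4},{5},{6,7}}
7 equivalence class(es) (converged in 2)
class of 6: {6,7}; class of 7: {6,7}

Answer: BISIMILAR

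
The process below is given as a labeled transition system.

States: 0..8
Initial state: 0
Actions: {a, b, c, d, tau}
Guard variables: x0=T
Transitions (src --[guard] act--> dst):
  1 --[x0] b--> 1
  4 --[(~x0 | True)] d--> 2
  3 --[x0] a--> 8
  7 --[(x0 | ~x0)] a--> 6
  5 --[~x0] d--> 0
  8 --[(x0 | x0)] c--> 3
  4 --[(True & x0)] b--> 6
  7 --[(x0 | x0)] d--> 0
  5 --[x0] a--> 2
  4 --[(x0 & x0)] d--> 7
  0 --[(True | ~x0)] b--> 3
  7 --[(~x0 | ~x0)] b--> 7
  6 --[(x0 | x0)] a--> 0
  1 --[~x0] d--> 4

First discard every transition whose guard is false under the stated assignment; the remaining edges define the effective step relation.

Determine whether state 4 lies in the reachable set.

Guard filter leaves 11 enabled edge(s).
L0 = {0}
L1 = {3}  total {0,3}
L2 = {8}  total {0,3,8}
Reach set: {0,3,8}

Answer: UNREACHABLE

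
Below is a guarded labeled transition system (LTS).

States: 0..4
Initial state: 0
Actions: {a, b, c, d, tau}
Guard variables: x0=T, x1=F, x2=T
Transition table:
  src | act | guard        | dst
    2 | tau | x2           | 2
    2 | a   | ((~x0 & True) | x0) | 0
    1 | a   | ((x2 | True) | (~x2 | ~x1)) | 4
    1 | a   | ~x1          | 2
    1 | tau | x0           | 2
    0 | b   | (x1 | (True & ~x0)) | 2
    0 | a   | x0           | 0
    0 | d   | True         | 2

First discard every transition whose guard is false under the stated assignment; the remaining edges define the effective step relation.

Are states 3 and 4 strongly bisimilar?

Answer: BISIMILAR

Working:
Refine partition for ~:
  π0 = {{0,1,2,3,4}}
  π1 = {{0},{1,2},{3,4}}
  π2 = {{0},{1},{2},{3,4}}
4 equivalence class(es) (converged in 3)
class of 3: {3,4}; class of 4: {3,4}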